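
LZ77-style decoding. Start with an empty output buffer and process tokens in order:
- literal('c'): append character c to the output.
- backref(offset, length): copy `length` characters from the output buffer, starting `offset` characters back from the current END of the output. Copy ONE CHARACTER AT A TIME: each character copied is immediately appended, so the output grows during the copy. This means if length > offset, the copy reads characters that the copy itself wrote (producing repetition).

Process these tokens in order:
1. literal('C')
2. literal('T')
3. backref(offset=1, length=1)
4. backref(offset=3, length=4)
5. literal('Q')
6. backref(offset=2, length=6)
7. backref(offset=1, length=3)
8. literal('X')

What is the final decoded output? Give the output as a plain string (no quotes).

Token 1: literal('C'). Output: "C"
Token 2: literal('T'). Output: "CT"
Token 3: backref(off=1, len=1). Copied 'T' from pos 1. Output: "CTT"
Token 4: backref(off=3, len=4) (overlapping!). Copied 'CTTC' from pos 0. Output: "CTTCTTC"
Token 5: literal('Q'). Output: "CTTCTTCQ"
Token 6: backref(off=2, len=6) (overlapping!). Copied 'CQCQCQ' from pos 6. Output: "CTTCTTCQCQCQCQ"
Token 7: backref(off=1, len=3) (overlapping!). Copied 'QQQ' from pos 13. Output: "CTTCTTCQCQCQCQQQQ"
Token 8: literal('X'). Output: "CTTCTTCQCQCQCQQQQX"

Answer: CTTCTTCQCQCQCQQQQX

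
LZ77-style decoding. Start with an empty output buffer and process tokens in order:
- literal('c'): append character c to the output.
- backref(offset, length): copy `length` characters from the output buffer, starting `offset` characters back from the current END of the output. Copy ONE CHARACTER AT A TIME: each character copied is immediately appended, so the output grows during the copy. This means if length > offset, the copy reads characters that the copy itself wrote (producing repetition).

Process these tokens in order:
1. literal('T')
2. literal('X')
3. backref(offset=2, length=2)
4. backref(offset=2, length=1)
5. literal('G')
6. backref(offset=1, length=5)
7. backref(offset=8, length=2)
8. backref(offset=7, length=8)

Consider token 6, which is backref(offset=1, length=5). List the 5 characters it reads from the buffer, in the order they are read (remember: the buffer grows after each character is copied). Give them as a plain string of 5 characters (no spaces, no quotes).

Token 1: literal('T'). Output: "T"
Token 2: literal('X'). Output: "TX"
Token 3: backref(off=2, len=2). Copied 'TX' from pos 0. Output: "TXTX"
Token 4: backref(off=2, len=1). Copied 'T' from pos 2. Output: "TXTXT"
Token 5: literal('G'). Output: "TXTXTG"
Token 6: backref(off=1, len=5). Buffer before: "TXTXTG" (len 6)
  byte 1: read out[5]='G', append. Buffer now: "TXTXTGG"
  byte 2: read out[6]='G', append. Buffer now: "TXTXTGGG"
  byte 3: read out[7]='G', append. Buffer now: "TXTXTGGGG"
  byte 4: read out[8]='G', append. Buffer now: "TXTXTGGGGG"
  byte 5: read out[9]='G', append. Buffer now: "TXTXTGGGGGG"

Answer: GGGGG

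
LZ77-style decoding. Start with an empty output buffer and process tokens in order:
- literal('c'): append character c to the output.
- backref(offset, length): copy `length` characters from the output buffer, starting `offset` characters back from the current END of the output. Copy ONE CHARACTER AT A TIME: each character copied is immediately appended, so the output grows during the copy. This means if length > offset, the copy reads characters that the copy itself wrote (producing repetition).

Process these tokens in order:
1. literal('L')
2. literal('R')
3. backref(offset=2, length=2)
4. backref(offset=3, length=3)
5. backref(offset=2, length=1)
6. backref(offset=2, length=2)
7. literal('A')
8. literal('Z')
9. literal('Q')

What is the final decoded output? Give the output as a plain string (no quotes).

Answer: LRLRRLRLRLAZQ

Derivation:
Token 1: literal('L'). Output: "L"
Token 2: literal('R'). Output: "LR"
Token 3: backref(off=2, len=2). Copied 'LR' from pos 0. Output: "LRLR"
Token 4: backref(off=3, len=3). Copied 'RLR' from pos 1. Output: "LRLRRLR"
Token 5: backref(off=2, len=1). Copied 'L' from pos 5. Output: "LRLRRLRL"
Token 6: backref(off=2, len=2). Copied 'RL' from pos 6. Output: "LRLRRLRLRL"
Token 7: literal('A'). Output: "LRLRRLRLRLA"
Token 8: literal('Z'). Output: "LRLRRLRLRLAZ"
Token 9: literal('Q'). Output: "LRLRRLRLRLAZQ"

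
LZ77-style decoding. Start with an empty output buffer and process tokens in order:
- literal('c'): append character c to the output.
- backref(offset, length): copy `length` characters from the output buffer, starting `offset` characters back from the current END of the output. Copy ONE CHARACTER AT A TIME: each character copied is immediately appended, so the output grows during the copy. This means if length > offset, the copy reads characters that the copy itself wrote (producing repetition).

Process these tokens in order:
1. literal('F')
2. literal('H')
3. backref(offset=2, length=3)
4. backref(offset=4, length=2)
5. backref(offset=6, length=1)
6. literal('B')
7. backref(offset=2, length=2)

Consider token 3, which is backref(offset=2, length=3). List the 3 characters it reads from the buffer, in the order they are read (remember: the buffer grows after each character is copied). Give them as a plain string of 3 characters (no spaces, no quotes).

Token 1: literal('F'). Output: "F"
Token 2: literal('H'). Output: "FH"
Token 3: backref(off=2, len=3). Buffer before: "FH" (len 2)
  byte 1: read out[0]='F', append. Buffer now: "FHF"
  byte 2: read out[1]='H', append. Buffer now: "FHFH"
  byte 3: read out[2]='F', append. Buffer now: "FHFHF"

Answer: FHF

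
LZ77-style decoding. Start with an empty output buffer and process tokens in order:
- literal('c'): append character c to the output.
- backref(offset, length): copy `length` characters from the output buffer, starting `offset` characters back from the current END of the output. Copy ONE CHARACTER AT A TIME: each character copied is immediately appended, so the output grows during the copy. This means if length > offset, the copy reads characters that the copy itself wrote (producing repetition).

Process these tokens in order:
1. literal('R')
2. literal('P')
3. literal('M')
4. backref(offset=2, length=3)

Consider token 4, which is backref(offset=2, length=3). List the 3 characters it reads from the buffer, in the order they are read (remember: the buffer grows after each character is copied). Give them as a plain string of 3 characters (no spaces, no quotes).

Answer: PMP

Derivation:
Token 1: literal('R'). Output: "R"
Token 2: literal('P'). Output: "RP"
Token 3: literal('M'). Output: "RPM"
Token 4: backref(off=2, len=3). Buffer before: "RPM" (len 3)
  byte 1: read out[1]='P', append. Buffer now: "RPMP"
  byte 2: read out[2]='M', append. Buffer now: "RPMPM"
  byte 3: read out[3]='P', append. Buffer now: "RPMPMP"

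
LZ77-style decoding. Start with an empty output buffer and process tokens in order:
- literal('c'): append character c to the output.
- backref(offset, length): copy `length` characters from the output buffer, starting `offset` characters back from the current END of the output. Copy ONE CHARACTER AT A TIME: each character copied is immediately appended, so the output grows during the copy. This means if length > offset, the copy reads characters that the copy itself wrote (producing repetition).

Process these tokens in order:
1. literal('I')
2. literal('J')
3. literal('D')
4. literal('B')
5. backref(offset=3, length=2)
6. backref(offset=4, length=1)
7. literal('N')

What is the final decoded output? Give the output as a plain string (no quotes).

Answer: IJDBJDDN

Derivation:
Token 1: literal('I'). Output: "I"
Token 2: literal('J'). Output: "IJ"
Token 3: literal('D'). Output: "IJD"
Token 4: literal('B'). Output: "IJDB"
Token 5: backref(off=3, len=2). Copied 'JD' from pos 1. Output: "IJDBJD"
Token 6: backref(off=4, len=1). Copied 'D' from pos 2. Output: "IJDBJDD"
Token 7: literal('N'). Output: "IJDBJDDN"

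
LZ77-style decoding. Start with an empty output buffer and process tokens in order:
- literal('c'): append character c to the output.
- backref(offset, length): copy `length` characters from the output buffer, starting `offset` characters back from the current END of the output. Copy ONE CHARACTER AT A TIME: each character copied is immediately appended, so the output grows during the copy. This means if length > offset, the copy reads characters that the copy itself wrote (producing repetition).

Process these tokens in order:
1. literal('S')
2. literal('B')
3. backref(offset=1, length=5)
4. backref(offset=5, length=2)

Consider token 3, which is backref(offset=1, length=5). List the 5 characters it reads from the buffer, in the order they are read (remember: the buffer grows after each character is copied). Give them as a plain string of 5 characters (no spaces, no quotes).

Answer: BBBBB

Derivation:
Token 1: literal('S'). Output: "S"
Token 2: literal('B'). Output: "SB"
Token 3: backref(off=1, len=5). Buffer before: "SB" (len 2)
  byte 1: read out[1]='B', append. Buffer now: "SBB"
  byte 2: read out[2]='B', append. Buffer now: "SBBB"
  byte 3: read out[3]='B', append. Buffer now: "SBBBB"
  byte 4: read out[4]='B', append. Buffer now: "SBBBBB"
  byte 5: read out[5]='B', append. Buffer now: "SBBBBBB"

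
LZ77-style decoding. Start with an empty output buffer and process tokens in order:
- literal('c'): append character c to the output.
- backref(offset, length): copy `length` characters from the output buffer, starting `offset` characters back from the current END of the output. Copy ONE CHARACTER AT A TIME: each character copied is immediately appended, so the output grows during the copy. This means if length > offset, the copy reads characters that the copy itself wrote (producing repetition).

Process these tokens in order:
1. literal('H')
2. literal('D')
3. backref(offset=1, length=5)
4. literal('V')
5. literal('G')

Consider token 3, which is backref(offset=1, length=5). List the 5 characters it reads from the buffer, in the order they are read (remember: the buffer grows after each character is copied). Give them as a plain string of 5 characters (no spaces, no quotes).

Token 1: literal('H'). Output: "H"
Token 2: literal('D'). Output: "HD"
Token 3: backref(off=1, len=5). Buffer before: "HD" (len 2)
  byte 1: read out[1]='D', append. Buffer now: "HDD"
  byte 2: read out[2]='D', append. Buffer now: "HDDD"
  byte 3: read out[3]='D', append. Buffer now: "HDDDD"
  byte 4: read out[4]='D', append. Buffer now: "HDDDDD"
  byte 5: read out[5]='D', append. Buffer now: "HDDDDDD"

Answer: DDDDD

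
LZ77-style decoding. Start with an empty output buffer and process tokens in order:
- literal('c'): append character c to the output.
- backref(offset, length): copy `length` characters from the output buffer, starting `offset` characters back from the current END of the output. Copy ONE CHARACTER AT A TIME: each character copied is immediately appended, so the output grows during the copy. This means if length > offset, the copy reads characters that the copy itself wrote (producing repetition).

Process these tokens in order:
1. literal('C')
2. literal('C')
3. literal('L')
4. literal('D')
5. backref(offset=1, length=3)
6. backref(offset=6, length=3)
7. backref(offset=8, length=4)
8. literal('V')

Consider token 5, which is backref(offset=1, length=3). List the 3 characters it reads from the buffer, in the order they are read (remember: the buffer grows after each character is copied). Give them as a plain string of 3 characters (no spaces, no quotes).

Answer: DDD

Derivation:
Token 1: literal('C'). Output: "C"
Token 2: literal('C'). Output: "CC"
Token 3: literal('L'). Output: "CCL"
Token 4: literal('D'). Output: "CCLD"
Token 5: backref(off=1, len=3). Buffer before: "CCLD" (len 4)
  byte 1: read out[3]='D', append. Buffer now: "CCLDD"
  byte 2: read out[4]='D', append. Buffer now: "CCLDDD"
  byte 3: read out[5]='D', append. Buffer now: "CCLDDDD"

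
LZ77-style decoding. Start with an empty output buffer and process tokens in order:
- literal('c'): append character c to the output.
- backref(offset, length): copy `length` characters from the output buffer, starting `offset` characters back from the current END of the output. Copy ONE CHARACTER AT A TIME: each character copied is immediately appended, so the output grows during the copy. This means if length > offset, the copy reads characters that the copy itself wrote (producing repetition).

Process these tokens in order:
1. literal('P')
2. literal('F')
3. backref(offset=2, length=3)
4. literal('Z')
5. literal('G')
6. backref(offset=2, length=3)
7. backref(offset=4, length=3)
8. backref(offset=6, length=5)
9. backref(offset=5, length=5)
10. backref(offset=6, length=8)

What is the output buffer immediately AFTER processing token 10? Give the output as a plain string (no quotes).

Answer: PFPFPZGZGZGZGZGZGZZGZGZZZGZGZZZ

Derivation:
Token 1: literal('P'). Output: "P"
Token 2: literal('F'). Output: "PF"
Token 3: backref(off=2, len=3) (overlapping!). Copied 'PFP' from pos 0. Output: "PFPFP"
Token 4: literal('Z'). Output: "PFPFPZ"
Token 5: literal('G'). Output: "PFPFPZG"
Token 6: backref(off=2, len=3) (overlapping!). Copied 'ZGZ' from pos 5. Output: "PFPFPZGZGZ"
Token 7: backref(off=4, len=3). Copied 'GZG' from pos 6. Output: "PFPFPZGZGZGZG"
Token 8: backref(off=6, len=5). Copied 'ZGZGZ' from pos 7. Output: "PFPFPZGZGZGZGZGZGZ"
Token 9: backref(off=5, len=5). Copied 'ZGZGZ' from pos 13. Output: "PFPFPZGZGZGZGZGZGZZGZGZ"
Token 10: backref(off=6, len=8) (overlapping!). Copied 'ZZGZGZZZ' from pos 17. Output: "PFPFPZGZGZGZGZGZGZZGZGZZZGZGZZZ"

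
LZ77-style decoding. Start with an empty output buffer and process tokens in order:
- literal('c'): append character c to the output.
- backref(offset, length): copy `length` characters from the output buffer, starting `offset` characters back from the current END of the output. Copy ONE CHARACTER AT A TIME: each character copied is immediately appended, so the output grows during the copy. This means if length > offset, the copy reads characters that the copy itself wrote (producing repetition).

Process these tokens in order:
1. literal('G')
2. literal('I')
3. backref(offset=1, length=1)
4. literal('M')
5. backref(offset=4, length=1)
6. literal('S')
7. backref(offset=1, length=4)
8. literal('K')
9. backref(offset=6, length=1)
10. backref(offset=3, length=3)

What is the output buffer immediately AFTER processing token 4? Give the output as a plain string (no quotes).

Answer: GIIM

Derivation:
Token 1: literal('G'). Output: "G"
Token 2: literal('I'). Output: "GI"
Token 3: backref(off=1, len=1). Copied 'I' from pos 1. Output: "GII"
Token 4: literal('M'). Output: "GIIM"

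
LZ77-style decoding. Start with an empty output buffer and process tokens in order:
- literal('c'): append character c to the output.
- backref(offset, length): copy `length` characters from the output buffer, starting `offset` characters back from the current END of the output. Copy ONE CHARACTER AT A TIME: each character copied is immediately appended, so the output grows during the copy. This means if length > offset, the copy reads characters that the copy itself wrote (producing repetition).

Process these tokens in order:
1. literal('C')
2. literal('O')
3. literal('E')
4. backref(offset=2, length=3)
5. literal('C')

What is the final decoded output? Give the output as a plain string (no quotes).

Answer: COEOEOC

Derivation:
Token 1: literal('C'). Output: "C"
Token 2: literal('O'). Output: "CO"
Token 3: literal('E'). Output: "COE"
Token 4: backref(off=2, len=3) (overlapping!). Copied 'OEO' from pos 1. Output: "COEOEO"
Token 5: literal('C'). Output: "COEOEOC"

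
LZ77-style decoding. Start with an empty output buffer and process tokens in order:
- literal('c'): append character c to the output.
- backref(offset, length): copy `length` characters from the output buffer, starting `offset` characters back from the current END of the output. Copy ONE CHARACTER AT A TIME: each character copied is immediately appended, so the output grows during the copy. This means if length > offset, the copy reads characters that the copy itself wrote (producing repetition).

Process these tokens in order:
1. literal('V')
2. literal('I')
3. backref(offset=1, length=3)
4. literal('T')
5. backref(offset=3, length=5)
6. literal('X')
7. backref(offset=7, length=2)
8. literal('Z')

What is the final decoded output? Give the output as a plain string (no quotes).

Token 1: literal('V'). Output: "V"
Token 2: literal('I'). Output: "VI"
Token 3: backref(off=1, len=3) (overlapping!). Copied 'III' from pos 1. Output: "VIIII"
Token 4: literal('T'). Output: "VIIIIT"
Token 5: backref(off=3, len=5) (overlapping!). Copied 'IITII' from pos 3. Output: "VIIIITIITII"
Token 6: literal('X'). Output: "VIIIITIITIIX"
Token 7: backref(off=7, len=2). Copied 'TI' from pos 5. Output: "VIIIITIITIIXTI"
Token 8: literal('Z'). Output: "VIIIITIITIIXTIZ"

Answer: VIIIITIITIIXTIZ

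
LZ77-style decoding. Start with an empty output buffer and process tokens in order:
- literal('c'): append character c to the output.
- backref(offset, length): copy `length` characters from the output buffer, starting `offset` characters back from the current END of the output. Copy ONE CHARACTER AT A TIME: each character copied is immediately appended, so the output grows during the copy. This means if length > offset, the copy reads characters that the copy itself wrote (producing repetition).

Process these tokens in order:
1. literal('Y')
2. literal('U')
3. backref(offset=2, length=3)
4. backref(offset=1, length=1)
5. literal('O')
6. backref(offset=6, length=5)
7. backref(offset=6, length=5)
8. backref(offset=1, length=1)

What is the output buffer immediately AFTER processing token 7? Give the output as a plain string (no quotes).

Answer: YUYUYYOUYUYYOUYUY

Derivation:
Token 1: literal('Y'). Output: "Y"
Token 2: literal('U'). Output: "YU"
Token 3: backref(off=2, len=3) (overlapping!). Copied 'YUY' from pos 0. Output: "YUYUY"
Token 4: backref(off=1, len=1). Copied 'Y' from pos 4. Output: "YUYUYY"
Token 5: literal('O'). Output: "YUYUYYO"
Token 6: backref(off=6, len=5). Copied 'UYUYY' from pos 1. Output: "YUYUYYOUYUYY"
Token 7: backref(off=6, len=5). Copied 'OUYUY' from pos 6. Output: "YUYUYYOUYUYYOUYUY"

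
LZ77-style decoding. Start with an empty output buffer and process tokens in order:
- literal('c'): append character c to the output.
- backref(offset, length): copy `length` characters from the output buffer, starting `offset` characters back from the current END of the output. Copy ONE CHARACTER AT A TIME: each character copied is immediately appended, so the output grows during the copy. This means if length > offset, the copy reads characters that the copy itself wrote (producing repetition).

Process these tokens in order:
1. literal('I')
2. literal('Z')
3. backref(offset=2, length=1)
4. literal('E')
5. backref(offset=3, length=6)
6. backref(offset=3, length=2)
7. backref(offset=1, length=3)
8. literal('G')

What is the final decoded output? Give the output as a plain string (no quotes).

Token 1: literal('I'). Output: "I"
Token 2: literal('Z'). Output: "IZ"
Token 3: backref(off=2, len=1). Copied 'I' from pos 0. Output: "IZI"
Token 4: literal('E'). Output: "IZIE"
Token 5: backref(off=3, len=6) (overlapping!). Copied 'ZIEZIE' from pos 1. Output: "IZIEZIEZIE"
Token 6: backref(off=3, len=2). Copied 'ZI' from pos 7. Output: "IZIEZIEZIEZI"
Token 7: backref(off=1, len=3) (overlapping!). Copied 'III' from pos 11. Output: "IZIEZIEZIEZIIII"
Token 8: literal('G'). Output: "IZIEZIEZIEZIIIIG"

Answer: IZIEZIEZIEZIIIIG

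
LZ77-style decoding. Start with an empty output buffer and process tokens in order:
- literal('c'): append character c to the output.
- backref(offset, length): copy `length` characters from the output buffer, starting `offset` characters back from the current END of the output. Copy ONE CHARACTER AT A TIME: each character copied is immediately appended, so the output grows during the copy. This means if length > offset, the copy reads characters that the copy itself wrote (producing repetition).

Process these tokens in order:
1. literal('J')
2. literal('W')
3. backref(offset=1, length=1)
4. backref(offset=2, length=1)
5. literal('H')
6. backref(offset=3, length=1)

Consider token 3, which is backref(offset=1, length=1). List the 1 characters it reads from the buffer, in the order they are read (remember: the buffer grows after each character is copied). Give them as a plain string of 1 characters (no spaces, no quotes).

Token 1: literal('J'). Output: "J"
Token 2: literal('W'). Output: "JW"
Token 3: backref(off=1, len=1). Buffer before: "JW" (len 2)
  byte 1: read out[1]='W', append. Buffer now: "JWW"

Answer: W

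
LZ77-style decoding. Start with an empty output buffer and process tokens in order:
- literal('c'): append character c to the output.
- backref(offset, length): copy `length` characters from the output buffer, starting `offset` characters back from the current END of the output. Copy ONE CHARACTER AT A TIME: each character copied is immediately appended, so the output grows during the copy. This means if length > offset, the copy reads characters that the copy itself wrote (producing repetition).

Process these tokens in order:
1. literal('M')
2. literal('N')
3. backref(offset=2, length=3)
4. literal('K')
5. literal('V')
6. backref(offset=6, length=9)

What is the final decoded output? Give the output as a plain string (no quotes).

Token 1: literal('M'). Output: "M"
Token 2: literal('N'). Output: "MN"
Token 3: backref(off=2, len=3) (overlapping!). Copied 'MNM' from pos 0. Output: "MNMNM"
Token 4: literal('K'). Output: "MNMNMK"
Token 5: literal('V'). Output: "MNMNMKV"
Token 6: backref(off=6, len=9) (overlapping!). Copied 'NMNMKVNMN' from pos 1. Output: "MNMNMKVNMNMKVNMN"

Answer: MNMNMKVNMNMKVNMN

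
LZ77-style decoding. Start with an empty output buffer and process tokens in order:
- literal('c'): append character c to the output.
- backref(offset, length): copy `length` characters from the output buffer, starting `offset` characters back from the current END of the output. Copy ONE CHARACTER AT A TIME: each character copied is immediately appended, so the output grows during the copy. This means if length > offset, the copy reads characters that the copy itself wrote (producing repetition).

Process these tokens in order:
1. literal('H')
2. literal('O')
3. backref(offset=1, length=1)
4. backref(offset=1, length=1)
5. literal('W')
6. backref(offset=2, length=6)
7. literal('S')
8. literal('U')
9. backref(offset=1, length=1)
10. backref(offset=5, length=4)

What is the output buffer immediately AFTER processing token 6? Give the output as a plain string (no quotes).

Answer: HOOOWOWOWOW

Derivation:
Token 1: literal('H'). Output: "H"
Token 2: literal('O'). Output: "HO"
Token 3: backref(off=1, len=1). Copied 'O' from pos 1. Output: "HOO"
Token 4: backref(off=1, len=1). Copied 'O' from pos 2. Output: "HOOO"
Token 5: literal('W'). Output: "HOOOW"
Token 6: backref(off=2, len=6) (overlapping!). Copied 'OWOWOW' from pos 3. Output: "HOOOWOWOWOW"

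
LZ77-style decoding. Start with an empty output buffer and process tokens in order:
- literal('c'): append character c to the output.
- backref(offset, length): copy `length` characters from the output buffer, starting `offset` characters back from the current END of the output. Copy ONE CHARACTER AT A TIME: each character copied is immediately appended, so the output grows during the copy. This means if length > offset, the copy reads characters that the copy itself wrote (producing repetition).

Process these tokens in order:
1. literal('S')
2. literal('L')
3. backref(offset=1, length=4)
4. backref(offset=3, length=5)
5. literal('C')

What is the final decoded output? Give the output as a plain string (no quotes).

Token 1: literal('S'). Output: "S"
Token 2: literal('L'). Output: "SL"
Token 3: backref(off=1, len=4) (overlapping!). Copied 'LLLL' from pos 1. Output: "SLLLLL"
Token 4: backref(off=3, len=5) (overlapping!). Copied 'LLLLL' from pos 3. Output: "SLLLLLLLLLL"
Token 5: literal('C'). Output: "SLLLLLLLLLLC"

Answer: SLLLLLLLLLLC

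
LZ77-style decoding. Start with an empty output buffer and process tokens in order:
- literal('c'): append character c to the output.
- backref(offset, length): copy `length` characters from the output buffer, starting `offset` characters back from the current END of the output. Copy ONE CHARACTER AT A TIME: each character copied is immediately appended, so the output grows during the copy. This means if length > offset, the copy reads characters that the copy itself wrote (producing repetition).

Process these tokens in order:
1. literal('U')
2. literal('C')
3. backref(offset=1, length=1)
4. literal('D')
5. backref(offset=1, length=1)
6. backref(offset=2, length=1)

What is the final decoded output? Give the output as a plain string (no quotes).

Token 1: literal('U'). Output: "U"
Token 2: literal('C'). Output: "UC"
Token 3: backref(off=1, len=1). Copied 'C' from pos 1. Output: "UCC"
Token 4: literal('D'). Output: "UCCD"
Token 5: backref(off=1, len=1). Copied 'D' from pos 3. Output: "UCCDD"
Token 6: backref(off=2, len=1). Copied 'D' from pos 3. Output: "UCCDDD"

Answer: UCCDDD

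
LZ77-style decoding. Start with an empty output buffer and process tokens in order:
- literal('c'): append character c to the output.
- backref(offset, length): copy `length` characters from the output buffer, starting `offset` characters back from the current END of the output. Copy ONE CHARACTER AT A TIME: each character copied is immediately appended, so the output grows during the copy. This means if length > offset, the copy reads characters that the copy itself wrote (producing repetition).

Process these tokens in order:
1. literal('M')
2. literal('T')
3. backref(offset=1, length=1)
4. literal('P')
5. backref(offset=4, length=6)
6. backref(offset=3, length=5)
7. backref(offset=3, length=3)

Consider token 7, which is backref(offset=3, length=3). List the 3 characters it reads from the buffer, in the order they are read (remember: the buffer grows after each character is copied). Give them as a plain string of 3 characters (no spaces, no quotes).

Token 1: literal('M'). Output: "M"
Token 2: literal('T'). Output: "MT"
Token 3: backref(off=1, len=1). Copied 'T' from pos 1. Output: "MTT"
Token 4: literal('P'). Output: "MTTP"
Token 5: backref(off=4, len=6) (overlapping!). Copied 'MTTPMT' from pos 0. Output: "MTTPMTTPMT"
Token 6: backref(off=3, len=5) (overlapping!). Copied 'PMTPM' from pos 7. Output: "MTTPMTTPMTPMTPM"
Token 7: backref(off=3, len=3). Buffer before: "MTTPMTTPMTPMTPM" (len 15)
  byte 1: read out[12]='T', append. Buffer now: "MTTPMTTPMTPMTPMT"
  byte 2: read out[13]='P', append. Buffer now: "MTTPMTTPMTPMTPMTP"
  byte 3: read out[14]='M', append. Buffer now: "MTTPMTTPMTPMTPMTPM"

Answer: TPM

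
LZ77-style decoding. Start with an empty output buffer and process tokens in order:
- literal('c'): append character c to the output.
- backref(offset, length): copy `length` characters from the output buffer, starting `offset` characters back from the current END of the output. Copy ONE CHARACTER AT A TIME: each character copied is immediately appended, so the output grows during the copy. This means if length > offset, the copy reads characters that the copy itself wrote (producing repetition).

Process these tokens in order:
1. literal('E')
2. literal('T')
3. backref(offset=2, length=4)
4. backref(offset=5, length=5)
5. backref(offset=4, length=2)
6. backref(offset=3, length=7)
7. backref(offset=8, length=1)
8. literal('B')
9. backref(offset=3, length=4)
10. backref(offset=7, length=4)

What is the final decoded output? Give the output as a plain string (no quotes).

Token 1: literal('E'). Output: "E"
Token 2: literal('T'). Output: "ET"
Token 3: backref(off=2, len=4) (overlapping!). Copied 'ETET' from pos 0. Output: "ETETET"
Token 4: backref(off=5, len=5). Copied 'TETET' from pos 1. Output: "ETETETTETET"
Token 5: backref(off=4, len=2). Copied 'ET' from pos 7. Output: "ETETETTETETET"
Token 6: backref(off=3, len=7) (overlapping!). Copied 'TETTETT' from pos 10. Output: "ETETETTETETETTETTETT"
Token 7: backref(off=8, len=1). Copied 'T' from pos 12. Output: "ETETETTETETETTETTETTT"
Token 8: literal('B'). Output: "ETETETTETETETTETTETTTB"
Token 9: backref(off=3, len=4) (overlapping!). Copied 'TTBT' from pos 19. Output: "ETETETTETETETTETTETTTBTTBT"
Token 10: backref(off=7, len=4). Copied 'TTBT' from pos 19. Output: "ETETETTETETETTETTETTTBTTBTTTBT"

Answer: ETETETTETETETTETTETTTBTTBTTTBT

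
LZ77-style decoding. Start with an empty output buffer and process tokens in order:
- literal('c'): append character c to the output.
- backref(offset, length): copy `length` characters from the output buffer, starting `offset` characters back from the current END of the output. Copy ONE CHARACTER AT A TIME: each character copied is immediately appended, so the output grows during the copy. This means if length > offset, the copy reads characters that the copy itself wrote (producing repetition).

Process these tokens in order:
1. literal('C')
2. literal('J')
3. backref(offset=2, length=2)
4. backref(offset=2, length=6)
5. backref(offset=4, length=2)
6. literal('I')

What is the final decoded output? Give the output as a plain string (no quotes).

Token 1: literal('C'). Output: "C"
Token 2: literal('J'). Output: "CJ"
Token 3: backref(off=2, len=2). Copied 'CJ' from pos 0. Output: "CJCJ"
Token 4: backref(off=2, len=6) (overlapping!). Copied 'CJCJCJ' from pos 2. Output: "CJCJCJCJCJ"
Token 5: backref(off=4, len=2). Copied 'CJ' from pos 6. Output: "CJCJCJCJCJCJ"
Token 6: literal('I'). Output: "CJCJCJCJCJCJI"

Answer: CJCJCJCJCJCJI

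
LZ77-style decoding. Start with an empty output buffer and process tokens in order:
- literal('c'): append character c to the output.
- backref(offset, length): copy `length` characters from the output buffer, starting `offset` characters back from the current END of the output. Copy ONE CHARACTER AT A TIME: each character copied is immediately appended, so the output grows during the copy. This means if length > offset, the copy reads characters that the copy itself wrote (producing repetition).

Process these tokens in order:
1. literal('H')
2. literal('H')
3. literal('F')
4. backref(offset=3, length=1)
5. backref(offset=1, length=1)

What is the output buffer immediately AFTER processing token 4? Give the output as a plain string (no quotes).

Token 1: literal('H'). Output: "H"
Token 2: literal('H'). Output: "HH"
Token 3: literal('F'). Output: "HHF"
Token 4: backref(off=3, len=1). Copied 'H' from pos 0. Output: "HHFH"

Answer: HHFH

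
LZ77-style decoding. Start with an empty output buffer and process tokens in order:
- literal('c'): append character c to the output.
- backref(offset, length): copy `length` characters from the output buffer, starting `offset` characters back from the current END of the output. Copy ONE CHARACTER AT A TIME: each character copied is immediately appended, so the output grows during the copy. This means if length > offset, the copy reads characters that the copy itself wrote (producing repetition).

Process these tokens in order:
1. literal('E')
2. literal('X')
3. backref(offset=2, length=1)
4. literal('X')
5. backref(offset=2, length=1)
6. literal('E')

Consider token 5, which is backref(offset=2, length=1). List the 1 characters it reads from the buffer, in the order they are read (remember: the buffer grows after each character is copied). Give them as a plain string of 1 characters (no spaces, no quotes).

Token 1: literal('E'). Output: "E"
Token 2: literal('X'). Output: "EX"
Token 3: backref(off=2, len=1). Copied 'E' from pos 0. Output: "EXE"
Token 4: literal('X'). Output: "EXEX"
Token 5: backref(off=2, len=1). Buffer before: "EXEX" (len 4)
  byte 1: read out[2]='E', append. Buffer now: "EXEXE"

Answer: E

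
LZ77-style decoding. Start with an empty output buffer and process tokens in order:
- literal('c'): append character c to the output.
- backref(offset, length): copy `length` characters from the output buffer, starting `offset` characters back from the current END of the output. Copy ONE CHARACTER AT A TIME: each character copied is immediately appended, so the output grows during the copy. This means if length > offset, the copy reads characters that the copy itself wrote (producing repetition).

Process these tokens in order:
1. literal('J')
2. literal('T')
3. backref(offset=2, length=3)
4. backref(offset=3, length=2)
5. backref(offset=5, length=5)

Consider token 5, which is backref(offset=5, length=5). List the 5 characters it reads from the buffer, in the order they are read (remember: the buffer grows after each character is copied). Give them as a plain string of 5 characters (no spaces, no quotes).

Token 1: literal('J'). Output: "J"
Token 2: literal('T'). Output: "JT"
Token 3: backref(off=2, len=3) (overlapping!). Copied 'JTJ' from pos 0. Output: "JTJTJ"
Token 4: backref(off=3, len=2). Copied 'JT' from pos 2. Output: "JTJTJJT"
Token 5: backref(off=5, len=5). Buffer before: "JTJTJJT" (len 7)
  byte 1: read out[2]='J', append. Buffer now: "JTJTJJTJ"
  byte 2: read out[3]='T', append. Buffer now: "JTJTJJTJT"
  byte 3: read out[4]='J', append. Buffer now: "JTJTJJTJTJ"
  byte 4: read out[5]='J', append. Buffer now: "JTJTJJTJTJJ"
  byte 5: read out[6]='T', append. Buffer now: "JTJTJJTJTJJT"

Answer: JTJJT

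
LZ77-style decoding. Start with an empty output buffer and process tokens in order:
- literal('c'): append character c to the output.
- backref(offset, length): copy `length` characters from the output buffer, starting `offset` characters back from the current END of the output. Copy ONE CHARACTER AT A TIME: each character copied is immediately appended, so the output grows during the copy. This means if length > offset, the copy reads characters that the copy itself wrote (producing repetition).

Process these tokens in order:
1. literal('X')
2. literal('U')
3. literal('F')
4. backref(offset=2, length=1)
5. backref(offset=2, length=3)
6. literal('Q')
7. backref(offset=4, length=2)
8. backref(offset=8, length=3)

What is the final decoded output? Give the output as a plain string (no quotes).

Answer: XUFUFUFQFUFUF

Derivation:
Token 1: literal('X'). Output: "X"
Token 2: literal('U'). Output: "XU"
Token 3: literal('F'). Output: "XUF"
Token 4: backref(off=2, len=1). Copied 'U' from pos 1. Output: "XUFU"
Token 5: backref(off=2, len=3) (overlapping!). Copied 'FUF' from pos 2. Output: "XUFUFUF"
Token 6: literal('Q'). Output: "XUFUFUFQ"
Token 7: backref(off=4, len=2). Copied 'FU' from pos 4. Output: "XUFUFUFQFU"
Token 8: backref(off=8, len=3). Copied 'FUF' from pos 2. Output: "XUFUFUFQFUFUF"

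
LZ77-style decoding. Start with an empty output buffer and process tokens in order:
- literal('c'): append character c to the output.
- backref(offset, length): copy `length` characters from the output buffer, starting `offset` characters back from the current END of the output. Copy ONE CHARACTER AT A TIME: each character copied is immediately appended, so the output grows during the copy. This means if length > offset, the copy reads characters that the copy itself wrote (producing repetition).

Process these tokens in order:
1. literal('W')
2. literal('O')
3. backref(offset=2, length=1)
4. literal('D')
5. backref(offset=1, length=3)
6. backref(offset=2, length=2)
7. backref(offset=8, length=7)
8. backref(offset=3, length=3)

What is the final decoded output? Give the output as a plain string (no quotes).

Answer: WOWDDDDDDOWDDDDDDDD

Derivation:
Token 1: literal('W'). Output: "W"
Token 2: literal('O'). Output: "WO"
Token 3: backref(off=2, len=1). Copied 'W' from pos 0. Output: "WOW"
Token 4: literal('D'). Output: "WOWD"
Token 5: backref(off=1, len=3) (overlapping!). Copied 'DDD' from pos 3. Output: "WOWDDDD"
Token 6: backref(off=2, len=2). Copied 'DD' from pos 5. Output: "WOWDDDDDD"
Token 7: backref(off=8, len=7). Copied 'OWDDDDD' from pos 1. Output: "WOWDDDDDDOWDDDDD"
Token 8: backref(off=3, len=3). Copied 'DDD' from pos 13. Output: "WOWDDDDDDOWDDDDDDDD"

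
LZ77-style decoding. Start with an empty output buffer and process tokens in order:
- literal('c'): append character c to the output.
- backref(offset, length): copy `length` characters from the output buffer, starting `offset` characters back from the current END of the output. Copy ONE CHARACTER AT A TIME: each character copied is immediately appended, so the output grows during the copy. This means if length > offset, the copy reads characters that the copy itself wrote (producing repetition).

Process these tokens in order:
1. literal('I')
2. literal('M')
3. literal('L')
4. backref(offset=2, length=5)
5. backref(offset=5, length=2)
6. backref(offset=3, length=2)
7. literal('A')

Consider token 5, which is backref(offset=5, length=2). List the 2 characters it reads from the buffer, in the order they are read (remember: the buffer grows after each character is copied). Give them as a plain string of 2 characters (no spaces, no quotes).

Answer: ML

Derivation:
Token 1: literal('I'). Output: "I"
Token 2: literal('M'). Output: "IM"
Token 3: literal('L'). Output: "IML"
Token 4: backref(off=2, len=5) (overlapping!). Copied 'MLMLM' from pos 1. Output: "IMLMLMLM"
Token 5: backref(off=5, len=2). Buffer before: "IMLMLMLM" (len 8)
  byte 1: read out[3]='M', append. Buffer now: "IMLMLMLMM"
  byte 2: read out[4]='L', append. Buffer now: "IMLMLMLMML"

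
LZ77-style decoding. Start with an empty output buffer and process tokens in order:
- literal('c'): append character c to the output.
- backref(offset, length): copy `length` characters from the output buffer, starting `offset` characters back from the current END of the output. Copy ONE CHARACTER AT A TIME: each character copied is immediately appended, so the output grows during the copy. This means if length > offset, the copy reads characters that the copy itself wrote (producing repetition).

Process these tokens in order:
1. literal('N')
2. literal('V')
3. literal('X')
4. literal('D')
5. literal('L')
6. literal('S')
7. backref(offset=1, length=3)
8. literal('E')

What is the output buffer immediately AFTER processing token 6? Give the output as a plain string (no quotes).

Token 1: literal('N'). Output: "N"
Token 2: literal('V'). Output: "NV"
Token 3: literal('X'). Output: "NVX"
Token 4: literal('D'). Output: "NVXD"
Token 5: literal('L'). Output: "NVXDL"
Token 6: literal('S'). Output: "NVXDLS"

Answer: NVXDLS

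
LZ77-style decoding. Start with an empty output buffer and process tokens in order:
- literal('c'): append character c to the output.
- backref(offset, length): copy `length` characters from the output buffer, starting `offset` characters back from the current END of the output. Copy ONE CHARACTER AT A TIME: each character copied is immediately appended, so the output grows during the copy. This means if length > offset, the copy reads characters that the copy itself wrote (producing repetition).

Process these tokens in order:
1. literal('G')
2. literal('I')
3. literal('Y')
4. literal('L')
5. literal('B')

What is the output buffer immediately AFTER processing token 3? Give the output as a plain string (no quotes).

Token 1: literal('G'). Output: "G"
Token 2: literal('I'). Output: "GI"
Token 3: literal('Y'). Output: "GIY"

Answer: GIY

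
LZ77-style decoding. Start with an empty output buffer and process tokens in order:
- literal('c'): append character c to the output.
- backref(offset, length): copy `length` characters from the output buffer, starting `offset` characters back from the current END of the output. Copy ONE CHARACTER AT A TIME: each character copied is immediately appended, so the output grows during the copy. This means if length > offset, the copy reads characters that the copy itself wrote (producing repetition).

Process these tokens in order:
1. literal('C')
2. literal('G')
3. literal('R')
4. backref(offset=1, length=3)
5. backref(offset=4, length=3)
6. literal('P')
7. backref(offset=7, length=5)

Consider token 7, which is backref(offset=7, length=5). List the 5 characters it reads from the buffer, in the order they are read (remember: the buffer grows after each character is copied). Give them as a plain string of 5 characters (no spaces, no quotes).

Token 1: literal('C'). Output: "C"
Token 2: literal('G'). Output: "CG"
Token 3: literal('R'). Output: "CGR"
Token 4: backref(off=1, len=3) (overlapping!). Copied 'RRR' from pos 2. Output: "CGRRRR"
Token 5: backref(off=4, len=3). Copied 'RRR' from pos 2. Output: "CGRRRRRRR"
Token 6: literal('P'). Output: "CGRRRRRRRP"
Token 7: backref(off=7, len=5). Buffer before: "CGRRRRRRRP" (len 10)
  byte 1: read out[3]='R', append. Buffer now: "CGRRRRRRRPR"
  byte 2: read out[4]='R', append. Buffer now: "CGRRRRRRRPRR"
  byte 3: read out[5]='R', append. Buffer now: "CGRRRRRRRPRRR"
  byte 4: read out[6]='R', append. Buffer now: "CGRRRRRRRPRRRR"
  byte 5: read out[7]='R', append. Buffer now: "CGRRRRRRRPRRRRR"

Answer: RRRRR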